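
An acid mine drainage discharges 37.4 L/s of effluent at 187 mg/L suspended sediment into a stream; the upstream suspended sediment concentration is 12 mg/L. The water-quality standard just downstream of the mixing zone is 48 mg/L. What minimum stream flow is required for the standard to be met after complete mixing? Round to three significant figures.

Set C_mix = 48: (Q·12.00 + 37.40·187.0) / (Q + 37.40) = 48
→ Q = 37.40·(187.0 − 48)/(48 − 12.00) = 144.4 L/s.

144 L/s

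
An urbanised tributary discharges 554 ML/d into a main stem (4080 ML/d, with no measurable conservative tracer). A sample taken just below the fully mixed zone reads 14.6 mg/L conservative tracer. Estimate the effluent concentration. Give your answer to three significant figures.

122 mg/L

Mass balance: 4080·0 + 554.0·Cₑ = 4634·14.60
→ Cₑ = (4634·14.60 − 4080·0) / 554.0 = 122.1 mg/L.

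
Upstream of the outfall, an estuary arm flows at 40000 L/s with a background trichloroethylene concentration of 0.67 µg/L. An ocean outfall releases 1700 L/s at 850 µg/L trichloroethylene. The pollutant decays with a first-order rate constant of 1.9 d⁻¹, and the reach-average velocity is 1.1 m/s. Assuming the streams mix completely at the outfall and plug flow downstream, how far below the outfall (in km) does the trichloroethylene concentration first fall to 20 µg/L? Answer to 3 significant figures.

Mass balance: C = (40000·0.6700 + 1700·850.0) / 41700 = 1472000/41700 = 35.29 µg/L.
Set 35.29·exp(−k·t) = 20 → t = ln(35.29/20)/k = 25830 s = 7.175 h.
Distance = v·t = 1.1·25830 = 28410 m = 28.41 km.

28.4 km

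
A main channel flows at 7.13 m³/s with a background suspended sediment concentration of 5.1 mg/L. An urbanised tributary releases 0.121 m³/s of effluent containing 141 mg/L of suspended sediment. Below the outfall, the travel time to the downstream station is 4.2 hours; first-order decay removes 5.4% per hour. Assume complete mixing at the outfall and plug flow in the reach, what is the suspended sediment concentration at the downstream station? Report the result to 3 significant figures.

5.84 mg/L

Conservation of mass: C = (7.130·5.100 + 0.1210·141.0) / 7.251 = 53.42/7.251 = 7.368 mg/L.
5.4%/h lost → k = −ln(1 − 0.054) = 0.05551 h⁻¹.
Applying C = C₀e^(−kt): 7.368 × 0.7920 = 5.836 mg/L.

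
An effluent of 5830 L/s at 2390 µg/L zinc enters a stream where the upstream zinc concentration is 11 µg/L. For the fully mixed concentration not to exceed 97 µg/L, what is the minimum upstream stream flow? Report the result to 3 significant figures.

155000 L/s

Set C_mix = 97: (Q·11.00 + 5830·2390) / (Q + 5830) = 97
→ Q = 5830·(2390 − 97)/(97 − 11.00) = 155400 L/s.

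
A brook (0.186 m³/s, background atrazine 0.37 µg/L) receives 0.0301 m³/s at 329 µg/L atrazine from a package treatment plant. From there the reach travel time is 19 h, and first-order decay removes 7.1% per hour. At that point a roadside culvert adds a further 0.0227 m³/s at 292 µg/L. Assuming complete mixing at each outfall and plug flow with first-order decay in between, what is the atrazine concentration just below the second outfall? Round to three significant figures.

Flow-weighted average: C = (0.1860·0.3700 + 0.03010·329.0) / 0.2161 = 9.972/0.2161 = 46.14 µg/L; combined flow 0.2161 m³/s.
7.1%/h lost → k = −ln(1 − 0.071) = 0.07365 h⁻¹.
First-order decay: C = 46.14·exp(−k·t) = 46.14·0.2468 = 11.39 µg/L.
At the second outfall, C = (0.2161·11.39 + 0.02270·292.0) / (0.2161 + 0.02270) = 38.06 µg/L.

38.1 µg/L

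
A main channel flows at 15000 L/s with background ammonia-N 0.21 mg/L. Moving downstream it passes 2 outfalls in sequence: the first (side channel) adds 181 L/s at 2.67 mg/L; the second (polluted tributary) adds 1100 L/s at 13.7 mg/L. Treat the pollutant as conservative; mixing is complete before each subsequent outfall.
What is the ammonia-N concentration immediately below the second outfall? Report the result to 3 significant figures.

After outfall 1: Q = 15000 + 181.0 = 15180 L/s; C = (15000·0.2100 + 181.0·2.670)/15180 = 0.2393 mg/L.
After outfall 2: Q = 15180 + 1100 = 16280 L/s; C = (15180·0.2393 + 1100·13.70)/16280 = 1.149 mg/L.

1.15 mg/L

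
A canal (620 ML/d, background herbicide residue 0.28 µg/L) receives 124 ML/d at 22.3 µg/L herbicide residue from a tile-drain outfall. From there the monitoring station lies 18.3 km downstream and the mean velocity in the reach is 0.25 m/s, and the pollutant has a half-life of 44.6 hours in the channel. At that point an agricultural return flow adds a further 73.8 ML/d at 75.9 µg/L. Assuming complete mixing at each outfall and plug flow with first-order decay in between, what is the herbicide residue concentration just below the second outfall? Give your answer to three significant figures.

9.47 µg/L

Flow-weighted average: C = (620.0·0.2800 + 124.0·22.30) / 744.0 = 2939/744.0 = 3.950 µg/L; combined flow 744.0 ML/d.
Travel time t = 18.3·1000 / 0.25 = 73200 s = 20.33 h.
Half-life 44.6 h → k = ln 2 / 44.6 = 0.01554 h⁻¹ = 0.3730 d⁻¹.
After decay, C = 3.950 × e^(−kt) = 3.950 × 0.7291 = 2.880 µg/L.
At the second outfall, C = (744.0·2.880 + 73.80·75.90) / (744.0 + 73.80) = 9.469 µg/L.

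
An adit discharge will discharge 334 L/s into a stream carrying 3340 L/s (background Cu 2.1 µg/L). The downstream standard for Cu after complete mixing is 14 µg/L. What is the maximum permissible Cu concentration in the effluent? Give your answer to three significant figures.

At the limit, (Qr·Cr + Qe·Cₑ)/(Qr + Qe) = 14:
Cₑ = (3674·14 − 3340·2.100) / 334.0 = 133.0 µg/L.

133 µg/L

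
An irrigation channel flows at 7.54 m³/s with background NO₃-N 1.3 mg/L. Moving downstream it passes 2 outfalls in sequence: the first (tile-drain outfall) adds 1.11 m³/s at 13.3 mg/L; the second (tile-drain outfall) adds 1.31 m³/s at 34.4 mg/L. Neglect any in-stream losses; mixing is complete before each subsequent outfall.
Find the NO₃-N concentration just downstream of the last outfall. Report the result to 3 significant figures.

6.99 mg/L

Outfall 1: combined Q = 8.650 m³/s; C = (7.540·1.300 + 1.110·13.30)/8.650 = 2.840 mg/L.
Outfall 2: combined Q = 9.960 m³/s; C = (8.650·2.840 + 1.310·34.40)/9.960 = 6.991 mg/L.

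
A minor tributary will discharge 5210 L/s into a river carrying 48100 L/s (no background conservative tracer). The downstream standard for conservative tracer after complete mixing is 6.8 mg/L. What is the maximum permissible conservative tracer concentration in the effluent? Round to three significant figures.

At the limit, (Qr·Cr + Qe·Cₑ)/(Qr + Qe) = 6.8:
Cₑ = (53310·6.8 − 48100·0) / 5210 = 69.58 mg/L.

69.6 mg/L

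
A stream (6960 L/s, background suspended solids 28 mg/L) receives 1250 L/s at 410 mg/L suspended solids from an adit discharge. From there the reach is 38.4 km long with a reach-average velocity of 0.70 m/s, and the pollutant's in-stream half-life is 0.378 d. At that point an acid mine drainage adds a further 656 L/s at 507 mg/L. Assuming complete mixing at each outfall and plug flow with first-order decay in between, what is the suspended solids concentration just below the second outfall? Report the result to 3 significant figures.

Conservation of mass: C = (6960·28.00 + 1250·410.0) / 8210 = 707400/8210 = 86.16 mg/L; combined flow 8210 L/s.
Travel time t = 38.4·1000 / 0.70 = 54860 s = 15.24 h.
Half-life 0.378 d → k = ln 2 / 0.378 = 1.834 d⁻¹.
First-order decay: C = 86.16·exp(−k·t) = 86.16·0.3122 = 26.90 mg/L.
Second outfall: C = (8210·26.90 + 656.0·507.0)/8866 = 62.42 mg/L.

62.4 mg/L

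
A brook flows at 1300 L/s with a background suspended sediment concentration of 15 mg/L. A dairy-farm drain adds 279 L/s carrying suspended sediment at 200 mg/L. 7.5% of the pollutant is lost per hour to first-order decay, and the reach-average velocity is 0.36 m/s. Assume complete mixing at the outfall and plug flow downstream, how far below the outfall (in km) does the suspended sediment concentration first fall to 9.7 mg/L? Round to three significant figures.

Mixed concentration C = ΣQC/ΣQ = (1300·15.00 + 279.0·200.0) / 1579 = 75300/1579 = 47.69 mg/L.
7.5%/h lost → k = −ln(1 − 0.075) = 0.07796 h⁻¹.
Set 47.69·exp(−k·t) = 9.7 → t = ln(47.69/9.7)/k = 73540 s = 20.43 h.
Distance = v·t = 0.36·73540 = 26470 m = 26.47 km.

26.5 km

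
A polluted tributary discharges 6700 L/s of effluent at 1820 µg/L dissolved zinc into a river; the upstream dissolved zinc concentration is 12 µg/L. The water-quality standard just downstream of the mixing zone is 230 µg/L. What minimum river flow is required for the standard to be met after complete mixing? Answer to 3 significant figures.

Set C_mix = 230: (Q·12.00 + 6700·1820) / (Q + 6700) = 230
→ Q = 6700·(1820 − 230)/(230 − 12.00) = 48870 L/s.

48900 L/s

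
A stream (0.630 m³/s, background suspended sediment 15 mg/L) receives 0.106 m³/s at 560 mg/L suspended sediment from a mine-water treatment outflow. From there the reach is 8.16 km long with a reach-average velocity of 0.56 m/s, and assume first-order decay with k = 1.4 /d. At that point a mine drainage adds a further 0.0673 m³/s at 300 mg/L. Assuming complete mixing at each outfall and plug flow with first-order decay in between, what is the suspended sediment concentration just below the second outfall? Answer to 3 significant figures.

92.8 mg/L

Conservation of mass: C = (0.6300·15.00 + 0.1060·560.0) / 0.7360 = 68.81/0.7360 = 93.49 mg/L; combined flow 0.7360 m³/s.
Travel time t = 8.16·1000 / 0.56 = 14570 s = 4.048 h.
Applying C = C₀e^(−kt): 93.49 × 0.7897 = 73.83 mg/L.
Second outfall: C = (0.7360·73.83 + 0.06730·300.0)/0.8033 = 92.78 mg/L.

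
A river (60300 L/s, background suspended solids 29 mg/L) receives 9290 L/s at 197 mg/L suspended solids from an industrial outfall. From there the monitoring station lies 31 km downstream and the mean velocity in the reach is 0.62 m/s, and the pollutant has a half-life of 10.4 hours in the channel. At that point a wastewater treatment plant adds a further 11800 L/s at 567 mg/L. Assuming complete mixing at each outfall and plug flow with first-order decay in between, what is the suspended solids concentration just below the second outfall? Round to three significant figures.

Flow-weighted average: C = (60300·29.00 + 9290·197.0) / 69590 = 3579000/69590 = 51.43 mg/L; combined flow 69590 L/s.
Travel time t = 31·1000 / 0.62 = 50000 s = 13.89 h.
Half-life 10.4 h → k = ln 2 / 10.4 = 0.06665 h⁻¹ = 1.600 d⁻¹.
Applying C = C₀e^(−kt): 51.43 × 0.3963 = 20.38 mg/L.
Second outfall: C = (69590·20.38 + 11800·567.0)/81390 = 99.63 mg/L.

99.6 mg/L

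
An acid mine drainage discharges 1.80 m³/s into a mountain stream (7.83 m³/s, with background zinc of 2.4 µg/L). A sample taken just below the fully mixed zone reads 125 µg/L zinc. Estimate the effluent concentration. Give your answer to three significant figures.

Mass balance: 7.830·2.400 + 1.800·Cₑ = 9.630·125.0
→ Cₑ = (9.630·125.0 − 7.830·2.400) / 1.800 = 658.3 µg/L.

658 µg/L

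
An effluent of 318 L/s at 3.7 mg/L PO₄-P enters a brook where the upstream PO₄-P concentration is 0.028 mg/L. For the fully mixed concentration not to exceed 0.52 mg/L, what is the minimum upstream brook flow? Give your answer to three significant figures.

Set C_mix = 0.52: (Q·0.02800 + 318.0·3.700) / (Q + 318.0) = 0.52
→ Q = 318.0·(3.700 − 0.52)/(0.52 − 0.02800) = 2055 L/s.

2060 L/s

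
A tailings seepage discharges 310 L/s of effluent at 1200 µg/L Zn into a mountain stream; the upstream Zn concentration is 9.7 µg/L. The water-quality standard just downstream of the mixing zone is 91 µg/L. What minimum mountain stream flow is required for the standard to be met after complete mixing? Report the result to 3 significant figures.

4230 L/s

Set C_mix = 91: (Q·9.700 + 310.0·1200) / (Q + 310.0) = 91
→ Q = 310.0·(1200 − 91)/(91 − 9.700) = 4229 L/s.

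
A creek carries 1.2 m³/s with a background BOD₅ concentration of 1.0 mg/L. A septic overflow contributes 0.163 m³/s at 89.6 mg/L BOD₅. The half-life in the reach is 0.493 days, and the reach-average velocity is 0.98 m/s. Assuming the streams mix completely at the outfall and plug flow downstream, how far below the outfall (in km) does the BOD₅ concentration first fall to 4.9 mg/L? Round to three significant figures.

Mass balance: C = (1.200·1.000 + 0.1630·89.60) / 1.363 = 15.80/1.363 = 11.60 mg/L.
Half-life 0.493 d → k = ln 2 / 0.493 = 1.406 d⁻¹.
Set 11.60·exp(−k·t) = 4.9 → t = ln(11.60/4.9)/k = 52930 s = 14.70 h.
Distance = v·t = 0.98·52930 = 51880 m = 51.88 km.

51.9 km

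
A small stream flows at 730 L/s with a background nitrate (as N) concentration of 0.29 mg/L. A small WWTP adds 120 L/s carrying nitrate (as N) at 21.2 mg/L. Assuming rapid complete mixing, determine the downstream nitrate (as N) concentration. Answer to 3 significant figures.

3.24 mg/L

Flow-weighted average: C = (730.0·0.2900 + 120.0·21.20) / 850.0 = 2756/850.0 = 3.242 mg/L.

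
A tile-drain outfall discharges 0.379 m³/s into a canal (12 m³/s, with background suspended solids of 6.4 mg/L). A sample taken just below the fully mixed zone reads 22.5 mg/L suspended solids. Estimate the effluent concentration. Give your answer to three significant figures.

Mass balance: 12.00·6.400 + 0.3790·Cₑ = 12.38·22.50
→ Cₑ = (12.38·22.50 − 12.00·6.400) / 0.3790 = 532.3 mg/L.

532 mg/L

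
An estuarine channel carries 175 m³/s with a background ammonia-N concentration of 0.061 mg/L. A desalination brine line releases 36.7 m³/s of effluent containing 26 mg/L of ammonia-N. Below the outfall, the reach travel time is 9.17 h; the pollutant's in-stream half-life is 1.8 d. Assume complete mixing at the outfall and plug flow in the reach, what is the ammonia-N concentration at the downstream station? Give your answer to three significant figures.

Mass balance: C = (175.0·0.06100 + 36.70·26.00) / 211.7 = 964.9/211.7 = 4.558 mg/L.
Half-life 1.8 d → k = ln 2 / 1.8 = 0.3851 d⁻¹.
Applying C = C₀e^(−kt): 4.558 × 0.8632 = 3.934 mg/L.

3.93 mg/L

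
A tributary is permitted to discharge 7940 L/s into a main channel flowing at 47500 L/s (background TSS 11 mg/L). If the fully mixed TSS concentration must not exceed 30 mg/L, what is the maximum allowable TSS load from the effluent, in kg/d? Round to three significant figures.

Mass balance at the limit: 47500·11.00 + 7940·Cₑ = 55440·30 → Cₑ = 143.7 mg/L.
7940 L/s = 7.940 m³/s. Load = 7.940 m³/s × 143.7 g/m³ × 86 400 s/d = 98560 kg/d.

98600 kg/d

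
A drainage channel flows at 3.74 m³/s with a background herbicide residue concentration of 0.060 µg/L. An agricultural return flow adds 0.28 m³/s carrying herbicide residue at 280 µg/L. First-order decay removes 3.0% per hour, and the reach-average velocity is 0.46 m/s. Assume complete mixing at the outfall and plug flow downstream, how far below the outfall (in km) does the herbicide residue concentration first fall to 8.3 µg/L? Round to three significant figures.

46.6 km

Flow-weighted average: C = (3.740·0.06000 + 0.2800·280.0) / 4.020 = 78.62/4.020 = 19.56 µg/L.
3.0%/h lost → k = −ln(1 − 0.03) = 0.03046 h⁻¹.
Set 19.56·exp(−k·t) = 8.3 → t = ln(19.56/8.3)/k = 101300 s = 28.14 h.
Distance = v·t = 0.46·101300 = 46600 m = 46.60 km.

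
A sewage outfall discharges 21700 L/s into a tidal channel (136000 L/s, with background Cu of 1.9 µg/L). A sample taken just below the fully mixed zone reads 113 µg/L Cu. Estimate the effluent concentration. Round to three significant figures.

Mass balance: 136000·1.900 + 21700·Cₑ = 157700·113.0
→ Cₑ = (157700·113.0 − 136000·1.900) / 21700 = 809.3 µg/L.

809 µg/L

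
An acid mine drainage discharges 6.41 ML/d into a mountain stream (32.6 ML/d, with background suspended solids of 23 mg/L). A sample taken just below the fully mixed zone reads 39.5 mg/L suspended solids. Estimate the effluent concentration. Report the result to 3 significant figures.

123 mg/L

Mass balance: 32.60·23.00 + 6.410·Cₑ = 39.01·39.50
→ Cₑ = (39.01·39.50 − 32.60·23.00) / 6.410 = 123.4 mg/L.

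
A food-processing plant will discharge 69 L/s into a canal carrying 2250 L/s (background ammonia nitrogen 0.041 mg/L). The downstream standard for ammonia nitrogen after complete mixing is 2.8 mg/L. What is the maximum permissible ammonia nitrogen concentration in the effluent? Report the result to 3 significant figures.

At the limit, (Qr·Cr + Qe·Cₑ)/(Qr + Qe) = 2.8:
Cₑ = (2319·2.8 − 2250·0.04100) / 69.00 = 92.77 mg/L.

92.8 mg/L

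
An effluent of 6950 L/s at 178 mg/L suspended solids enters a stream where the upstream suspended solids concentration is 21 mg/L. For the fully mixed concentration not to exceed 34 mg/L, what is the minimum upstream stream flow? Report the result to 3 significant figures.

77000 L/s

Set C_mix = 34: (Q·21.00 + 6950·178.0) / (Q + 6950) = 34
→ Q = 6950·(178.0 − 34)/(34 − 21.00) = 76980 L/s.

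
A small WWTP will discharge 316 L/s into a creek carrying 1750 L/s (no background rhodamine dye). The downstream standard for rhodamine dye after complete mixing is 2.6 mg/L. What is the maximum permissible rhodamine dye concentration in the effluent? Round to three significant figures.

At the limit, (Qr·Cr + Qe·Cₑ)/(Qr + Qe) = 2.6:
Cₑ = (2066·2.6 − 1750·0) / 316.0 = 17.00 mg/L.

17.0 mg/L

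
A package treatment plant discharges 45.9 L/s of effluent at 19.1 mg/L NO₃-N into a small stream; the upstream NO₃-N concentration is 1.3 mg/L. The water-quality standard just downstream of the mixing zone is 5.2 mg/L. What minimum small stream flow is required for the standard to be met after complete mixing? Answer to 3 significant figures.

Set C_mix = 5.2: (Q·1.300 + 45.90·19.10) / (Q + 45.90) = 5.2
→ Q = 45.90·(19.10 − 5.2)/(5.2 − 1.300) = 163.6 L/s.

164 L/s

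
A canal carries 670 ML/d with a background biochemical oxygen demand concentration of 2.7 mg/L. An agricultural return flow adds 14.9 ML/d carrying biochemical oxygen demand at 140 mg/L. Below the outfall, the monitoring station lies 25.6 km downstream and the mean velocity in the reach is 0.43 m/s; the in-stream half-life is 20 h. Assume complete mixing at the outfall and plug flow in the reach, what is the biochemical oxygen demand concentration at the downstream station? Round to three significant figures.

After mixing, C = (670.0·2.700 + 14.90·140.0) / 684.9 = 3895/684.9 = 5.687 mg/L.
Travel time t = 25.6·1000 / 0.43 = 59530 s = 16.54 h.
Half-life 20 h → k = ln 2 / 20 = 0.03466 h⁻¹ = 0.8318 d⁻¹.
Decay over the reach: 5.687·exp(−kt) = 5.687·0.5637 = 3.206 mg/L.

3.21 mg/L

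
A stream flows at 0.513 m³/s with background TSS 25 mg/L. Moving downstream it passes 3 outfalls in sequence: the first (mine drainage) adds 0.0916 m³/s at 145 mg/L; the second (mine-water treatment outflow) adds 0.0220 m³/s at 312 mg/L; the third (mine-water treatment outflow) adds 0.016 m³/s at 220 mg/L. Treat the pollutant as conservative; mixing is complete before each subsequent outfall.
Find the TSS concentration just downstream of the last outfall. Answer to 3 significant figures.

Outfall 1: combined Q = 0.6046 m³/s; C = (0.5130·25.00 + 0.09160·145.0)/0.6046 = 43.18 mg/L.
Outfall 2: combined Q = 0.6266 m³/s; C = (0.6046·43.18 + 0.02200·312.0)/0.6266 = 52.62 mg/L.
Outfall 3: combined Q = 0.6426 m³/s; C = (0.6266·52.62 + 0.01600·220.0)/0.6426 = 56.79 mg/L.

56.8 mg/L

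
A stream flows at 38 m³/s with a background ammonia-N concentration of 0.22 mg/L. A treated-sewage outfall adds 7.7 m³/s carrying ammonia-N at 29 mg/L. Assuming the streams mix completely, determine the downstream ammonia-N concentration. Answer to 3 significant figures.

5.07 mg/L

Flow-weighted average: C = (38.00·0.2200 + 7.700·29.00) / 45.70 = 231.7/45.70 = 5.069 mg/L.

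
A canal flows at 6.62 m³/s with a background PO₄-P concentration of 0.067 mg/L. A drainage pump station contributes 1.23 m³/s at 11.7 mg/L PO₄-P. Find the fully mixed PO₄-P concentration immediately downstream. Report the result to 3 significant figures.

1.89 mg/L

Mass balance: C = (6.620·0.06700 + 1.230·11.70) / 7.850 = 14.83/7.850 = 1.890 mg/L.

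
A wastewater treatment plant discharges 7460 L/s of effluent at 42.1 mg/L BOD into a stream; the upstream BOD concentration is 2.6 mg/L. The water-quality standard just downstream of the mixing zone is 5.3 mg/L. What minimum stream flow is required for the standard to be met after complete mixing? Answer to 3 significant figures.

102000 L/s

Set C_mix = 5.3: (Q·2.600 + 7460·42.10) / (Q + 7460) = 5.3
→ Q = 7460·(42.10 − 5.3)/(5.3 − 2.600) = 101700 L/s.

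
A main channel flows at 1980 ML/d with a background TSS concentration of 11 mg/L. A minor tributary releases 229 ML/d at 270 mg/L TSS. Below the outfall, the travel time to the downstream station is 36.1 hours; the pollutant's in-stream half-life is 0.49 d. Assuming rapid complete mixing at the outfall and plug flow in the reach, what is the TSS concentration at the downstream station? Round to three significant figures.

4.51 mg/L

Flow-weighted average: C = (1980·11.00 + 229.0·270.0) / 2209 = 83610/2209 = 37.85 mg/L.
Half-life 0.49 d → k = ln 2 / 0.49 = 1.415 d⁻¹.
First-order decay: C = 37.85·exp(−k·t) = 37.85·0.1191 = 4.508 mg/L.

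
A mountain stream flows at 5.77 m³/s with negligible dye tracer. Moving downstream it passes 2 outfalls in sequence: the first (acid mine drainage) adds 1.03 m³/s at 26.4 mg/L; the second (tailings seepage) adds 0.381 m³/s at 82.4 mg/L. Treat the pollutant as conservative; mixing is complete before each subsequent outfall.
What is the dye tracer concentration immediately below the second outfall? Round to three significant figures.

8.16 mg/L

After outfall 1: Q = 5.770 + 1.030 = 6.800 m³/s; C = (5.770·0 + 1.030·26.40)/6.800 = 3.999 mg/L.
After outfall 2: Q = 6.800 + 0.3810 = 7.181 m³/s; C = (6.800·3.999 + 0.3810·82.40)/7.181 = 8.159 mg/L.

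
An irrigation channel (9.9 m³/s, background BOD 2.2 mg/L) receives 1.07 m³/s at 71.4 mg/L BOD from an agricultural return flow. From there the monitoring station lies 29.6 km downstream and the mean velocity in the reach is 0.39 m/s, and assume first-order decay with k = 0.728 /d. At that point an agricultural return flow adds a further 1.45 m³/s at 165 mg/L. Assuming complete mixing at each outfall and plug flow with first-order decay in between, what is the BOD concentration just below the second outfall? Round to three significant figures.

23.4 mg/L

After mixing, C = (9.900·2.200 + 1.070·71.40) / 10.97 = 98.18/10.97 = 8.950 mg/L; combined flow 10.97 m³/s.
Travel time t = 29.6·1000 / 0.39 = 75900 s = 21.08 h.
Applying C = C₀e^(−kt): 8.950 × 0.5276 = 4.721 mg/L.
Second outfall: C = (10.97·4.721 + 1.450·165.0)/12.42 = 23.43 mg/L.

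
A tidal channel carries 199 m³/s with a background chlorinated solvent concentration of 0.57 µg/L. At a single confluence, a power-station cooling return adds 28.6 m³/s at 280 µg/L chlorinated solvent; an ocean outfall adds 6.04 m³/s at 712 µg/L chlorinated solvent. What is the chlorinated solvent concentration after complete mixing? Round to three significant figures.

Conservation of mass: C = (199.0·0.5700 + 28.60·280.0 + 6.040·712.0) / 233.6 = 12420/233.6 = 53.17 µg/L.

53.2 µg/L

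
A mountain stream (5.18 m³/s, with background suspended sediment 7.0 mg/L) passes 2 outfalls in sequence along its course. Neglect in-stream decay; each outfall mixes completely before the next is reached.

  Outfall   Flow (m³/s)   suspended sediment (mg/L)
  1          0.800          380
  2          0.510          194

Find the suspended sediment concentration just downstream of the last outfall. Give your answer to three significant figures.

Below outfall 1: Q → 5.980 m³/s, C = (5.180·7.000 + 0.8000·380.0)/5.980 = 56.90 mg/L.
Below outfall 2: Q → 6.490 m³/s, C = (5.980·56.90 + 0.5100·194.0)/6.490 = 67.67 mg/L.

67.7 mg/L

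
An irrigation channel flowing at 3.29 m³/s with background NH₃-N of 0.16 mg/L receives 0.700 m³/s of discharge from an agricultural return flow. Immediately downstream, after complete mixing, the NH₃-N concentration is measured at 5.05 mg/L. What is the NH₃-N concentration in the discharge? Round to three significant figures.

28.0 mg/L

Mass balance: 3.290·0.1600 + 0.7000·Cₑ = 3.990·5.050
→ Cₑ = (3.990·5.050 − 3.290·0.1600) / 0.7000 = 28.03 mg/L.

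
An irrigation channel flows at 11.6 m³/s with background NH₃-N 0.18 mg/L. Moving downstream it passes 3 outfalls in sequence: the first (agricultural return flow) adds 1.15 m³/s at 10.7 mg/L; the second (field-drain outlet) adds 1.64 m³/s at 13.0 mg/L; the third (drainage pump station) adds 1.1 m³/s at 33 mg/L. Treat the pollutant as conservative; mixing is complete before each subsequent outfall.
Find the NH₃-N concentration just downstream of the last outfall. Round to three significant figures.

After outfall 1: Q = 11.60 + 1.150 = 12.75 m³/s; C = (11.60·0.1800 + 1.150·10.70)/12.75 = 1.129 mg/L.
After outfall 2: Q = 12.75 + 1.640 = 14.39 m³/s; C = (12.75·1.129 + 1.640·13.00)/14.39 = 2.482 mg/L.
After outfall 3: Q = 14.39 + 1.100 = 15.49 m³/s; C = (14.39·2.482 + 1.100·33.00)/15.49 = 4.649 mg/L.

4.65 mg/L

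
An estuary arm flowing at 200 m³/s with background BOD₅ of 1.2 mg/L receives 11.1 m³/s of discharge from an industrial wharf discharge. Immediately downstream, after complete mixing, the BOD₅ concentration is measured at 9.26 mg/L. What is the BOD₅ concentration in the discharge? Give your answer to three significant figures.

Mass balance: 200.0·1.200 + 11.10·Cₑ = 211.1·9.260
→ Cₑ = (211.1·9.260 − 200.0·1.200) / 11.10 = 154.5 mg/L.

154 mg/L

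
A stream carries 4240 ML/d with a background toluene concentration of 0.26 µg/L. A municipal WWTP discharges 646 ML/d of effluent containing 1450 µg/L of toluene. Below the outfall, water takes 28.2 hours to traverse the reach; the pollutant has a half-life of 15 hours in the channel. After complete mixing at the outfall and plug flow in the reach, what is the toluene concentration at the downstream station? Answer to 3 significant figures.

52.1 µg/L

Mixed concentration C = ΣQC/ΣQ = (4240·0.2600 + 646.0·1450) / 4886 = 937800/4886 = 191.9 µg/L.
Half-life 15 h → k = ln 2 / 15 = 0.04621 h⁻¹ = 1.109 d⁻¹.
Applying C = C₀e^(−kt): 191.9 × 0.2717 = 52.15 µg/L.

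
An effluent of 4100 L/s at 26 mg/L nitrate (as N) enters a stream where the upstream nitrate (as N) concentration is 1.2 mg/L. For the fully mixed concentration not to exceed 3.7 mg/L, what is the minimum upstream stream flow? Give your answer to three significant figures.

36600 L/s

Set C_mix = 3.7: (Q·1.200 + 4100·26.00) / (Q + 4100) = 3.7
→ Q = 4100·(26.00 − 3.7)/(3.7 − 1.200) = 36570 L/s.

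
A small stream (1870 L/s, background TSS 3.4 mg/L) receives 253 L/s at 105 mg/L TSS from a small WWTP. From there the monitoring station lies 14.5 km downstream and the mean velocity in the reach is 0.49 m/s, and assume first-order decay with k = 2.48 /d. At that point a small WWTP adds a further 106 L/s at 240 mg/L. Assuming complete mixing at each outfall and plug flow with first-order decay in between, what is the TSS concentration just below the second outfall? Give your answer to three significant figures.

17.7 mg/L

Mass balance: C = (1870·3.400 + 253.0·105.0) / 2123 = 32920/2123 = 15.51 mg/L; combined flow 2123 L/s.
Travel time t = 14.5·1000 / 0.49 = 29590 s = 8.220 h.
First-order decay: C = 15.51·exp(−k·t) = 15.51·0.4277 = 6.632 mg/L.
Second outfall: C = (2123·6.632 + 106.0·240.0)/2229 = 17.73 mg/L.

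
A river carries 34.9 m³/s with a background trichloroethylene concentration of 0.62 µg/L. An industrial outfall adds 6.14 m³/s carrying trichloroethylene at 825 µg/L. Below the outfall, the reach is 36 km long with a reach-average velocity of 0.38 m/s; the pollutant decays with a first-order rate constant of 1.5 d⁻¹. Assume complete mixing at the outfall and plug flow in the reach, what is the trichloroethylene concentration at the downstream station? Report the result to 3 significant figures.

23.9 µg/L

Flow-weighted average: C = (34.90·0.6200 + 6.140·825.0) / 41.04 = 5087/41.04 = 124.0 µg/L.
Travel time t = 36·1000 / 0.38 = 94740 s = 26.32 h.
After decay, C = 124.0 × e^(−kt) = 124.0 × 0.1931 = 23.93 µg/L.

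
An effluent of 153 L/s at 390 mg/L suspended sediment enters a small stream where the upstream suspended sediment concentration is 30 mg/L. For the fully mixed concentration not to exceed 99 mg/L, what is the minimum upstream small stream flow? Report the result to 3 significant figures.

Set C_mix = 99: (Q·30.00 + 153.0·390.0) / (Q + 153.0) = 99
→ Q = 153.0·(390.0 − 99)/(99 − 30.00) = 645.3 L/s.

645 L/s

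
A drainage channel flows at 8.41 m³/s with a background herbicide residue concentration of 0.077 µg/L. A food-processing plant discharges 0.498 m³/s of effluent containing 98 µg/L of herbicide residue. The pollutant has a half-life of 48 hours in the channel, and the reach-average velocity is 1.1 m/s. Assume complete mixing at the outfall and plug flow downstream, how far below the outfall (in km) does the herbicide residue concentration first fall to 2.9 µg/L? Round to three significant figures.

178 km

Mixed concentration C = ΣQC/ΣQ = (8.410·0.07700 + 0.4980·98.00) / 8.908 = 49.45/8.908 = 5.551 µg/L.
Half-life 48 h → k = ln 2 / 48 = 0.01444 h⁻¹ = 0.3466 d⁻¹.
Set 5.551·exp(−k·t) = 2.9 → t = ln(5.551/2.9)/k = 161900 s = 44.97 h.
Distance = v·t = 1.1·161900 = 178100 m = 178.1 km.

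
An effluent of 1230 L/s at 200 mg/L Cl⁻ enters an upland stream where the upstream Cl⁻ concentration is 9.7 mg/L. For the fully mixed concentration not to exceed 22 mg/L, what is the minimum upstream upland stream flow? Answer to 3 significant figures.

Set C_mix = 22: (Q·9.700 + 1230·200.0) / (Q + 1230) = 22
→ Q = 1230·(200.0 − 22)/(22 − 9.700) = 17800 L/s.

17800 L/s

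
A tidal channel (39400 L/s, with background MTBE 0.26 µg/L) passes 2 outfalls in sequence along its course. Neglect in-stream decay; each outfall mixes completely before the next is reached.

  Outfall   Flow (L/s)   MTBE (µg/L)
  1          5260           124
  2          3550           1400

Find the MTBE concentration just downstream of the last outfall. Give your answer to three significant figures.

Below outfall 1: Q → 44660 L/s, C = (39400·0.2600 + 5260·124.0)/44660 = 14.83 µg/L.
Below outfall 2: Q → 48210 L/s, C = (44660·14.83 + 3550·1400)/48210 = 116.8 µg/L.

117 µg/L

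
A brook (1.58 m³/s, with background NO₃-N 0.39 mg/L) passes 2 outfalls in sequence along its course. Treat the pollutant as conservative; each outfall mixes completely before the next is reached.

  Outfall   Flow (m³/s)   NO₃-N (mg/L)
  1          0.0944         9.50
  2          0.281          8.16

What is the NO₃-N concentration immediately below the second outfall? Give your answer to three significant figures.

Outfall 1: combined Q = 1.674 m³/s; C = (1.580·0.3900 + 0.09440·9.500)/1.674 = 0.9036 mg/L.
Outfall 2: combined Q = 1.955 m³/s; C = (1.674·0.9036 + 0.2810·8.160)/1.955 = 1.946 mg/L.

1.95 mg/L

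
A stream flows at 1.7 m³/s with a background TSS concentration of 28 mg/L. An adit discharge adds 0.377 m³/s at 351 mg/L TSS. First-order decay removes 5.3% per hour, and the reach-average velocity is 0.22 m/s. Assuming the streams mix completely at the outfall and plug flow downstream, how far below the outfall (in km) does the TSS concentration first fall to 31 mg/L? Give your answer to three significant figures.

14.9 km

Conservation of mass: C = (1.700·28.00 + 0.3770·351.0) / 2.077 = 179.9/2.077 = 86.63 mg/L.
5.3%/h lost → k = −ln(1 − 0.053) = 0.05446 h⁻¹.
Set 86.63·exp(−k·t) = 31 → t = ln(86.63/31)/k = 67940 s = 18.87 h.
Distance = v·t = 0.22·67940 = 14950 m = 14.95 km.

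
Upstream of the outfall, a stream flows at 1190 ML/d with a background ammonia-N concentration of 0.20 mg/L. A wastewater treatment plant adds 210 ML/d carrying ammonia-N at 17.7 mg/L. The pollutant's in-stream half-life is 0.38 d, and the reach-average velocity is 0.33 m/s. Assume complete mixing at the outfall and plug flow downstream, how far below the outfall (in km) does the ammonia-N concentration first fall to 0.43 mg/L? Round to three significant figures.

Mass balance: C = (1190·0.2000 + 210.0·17.70) / 1400 = 3955/1400 = 2.825 mg/L.
Half-life 0.38 d → k = ln 2 / 0.38 = 1.824 d⁻¹.
Set 2.825·exp(−k·t) = 0.43 → t = ln(2.825/0.43)/k = 89170 s = 24.77 h.
Distance = v·t = 0.33·89170 = 29420 m = 29.42 km.

29.4 km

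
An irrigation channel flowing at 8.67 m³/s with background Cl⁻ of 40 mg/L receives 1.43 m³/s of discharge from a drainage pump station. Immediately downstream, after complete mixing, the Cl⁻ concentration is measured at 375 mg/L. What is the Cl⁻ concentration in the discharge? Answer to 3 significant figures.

2410 mg/L

Mass balance: 8.670·40.00 + 1.430·Cₑ = 10.10·375.0
→ Cₑ = (10.10·375.0 − 8.670·40.00) / 1.430 = 2406 mg/L.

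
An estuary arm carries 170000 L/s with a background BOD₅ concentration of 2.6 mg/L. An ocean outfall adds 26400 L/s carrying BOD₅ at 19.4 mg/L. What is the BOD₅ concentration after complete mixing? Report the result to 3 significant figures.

Mass balance: C = (170000·2.600 + 26400·19.40) / 196400 = 954200/196400 = 4.858 mg/L.

4.86 mg/L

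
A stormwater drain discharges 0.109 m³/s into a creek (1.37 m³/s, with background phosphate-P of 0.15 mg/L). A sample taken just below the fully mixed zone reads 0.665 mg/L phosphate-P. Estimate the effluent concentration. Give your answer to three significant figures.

Mass balance: 1.370·0.1500 + 0.1090·Cₑ = 1.479·0.6650
→ Cₑ = (1.479·0.6650 − 1.370·0.1500) / 0.1090 = 7.138 mg/L.

7.14 mg/L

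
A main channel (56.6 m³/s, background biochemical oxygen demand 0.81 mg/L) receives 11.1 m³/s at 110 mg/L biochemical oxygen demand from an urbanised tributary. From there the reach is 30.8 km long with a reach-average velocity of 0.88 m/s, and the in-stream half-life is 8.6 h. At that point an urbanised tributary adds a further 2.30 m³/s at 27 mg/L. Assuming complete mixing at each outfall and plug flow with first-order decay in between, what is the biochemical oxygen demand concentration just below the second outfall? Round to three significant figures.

9.15 mg/L

After mixing, C = (56.60·0.8100 + 11.10·110.0) / 67.70 = 1267/67.70 = 18.71 mg/L; combined flow 67.70 m³/s.
Travel time t = 30.8·1000 / 0.88 = 35000 s = 9.722 h.
Half-life 8.6 h → k = ln 2 / 8.6 = 0.08060 h⁻¹ = 1.934 d⁻¹.
Decay over the reach: 18.71·exp(−kt) = 18.71·0.4568 = 8.547 mg/L.
At the second outfall, C = (67.70·8.547 + 2.300·27.00) / (67.70 + 2.300) = 9.153 mg/L.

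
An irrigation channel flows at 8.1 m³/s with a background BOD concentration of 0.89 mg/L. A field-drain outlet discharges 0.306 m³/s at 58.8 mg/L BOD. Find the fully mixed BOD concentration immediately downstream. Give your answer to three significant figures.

After mixing, C = (8.100·0.8900 + 0.3060·58.80) / 8.406 = 25.20/8.406 = 2.998 mg/L.

3.00 mg/L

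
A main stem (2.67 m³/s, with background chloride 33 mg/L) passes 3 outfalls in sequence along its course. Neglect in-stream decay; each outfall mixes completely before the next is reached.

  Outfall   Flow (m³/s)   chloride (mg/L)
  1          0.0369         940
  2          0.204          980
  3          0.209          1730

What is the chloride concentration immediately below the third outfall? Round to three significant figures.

Outfall 1: combined Q = 2.707 m³/s; C = (2.670·33.00 + 0.03690·940.0)/2.707 = 45.36 mg/L.
Outfall 2: combined Q = 2.911 m³/s; C = (2.707·45.36 + 0.2040·980.0)/2.911 = 110.9 mg/L.
Outfall 3: combined Q = 3.120 m³/s; C = (2.911·110.9 + 0.2090·1730)/3.120 = 219.3 mg/L.

219 mg/L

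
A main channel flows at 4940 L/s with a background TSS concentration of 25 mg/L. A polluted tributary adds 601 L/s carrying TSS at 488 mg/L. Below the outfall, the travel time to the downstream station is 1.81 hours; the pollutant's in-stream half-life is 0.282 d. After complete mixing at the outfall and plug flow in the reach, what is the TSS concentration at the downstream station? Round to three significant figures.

62.5 mg/L

After mixing, C = (4940·25.00 + 601.0·488.0) / 5541 = 416800/5541 = 75.22 mg/L.
Half-life 0.282 d → k = ln 2 / 0.282 = 2.458 d⁻¹.
After decay, C = 75.22 × e^(−kt) = 75.22 × 0.8308 = 62.49 mg/L.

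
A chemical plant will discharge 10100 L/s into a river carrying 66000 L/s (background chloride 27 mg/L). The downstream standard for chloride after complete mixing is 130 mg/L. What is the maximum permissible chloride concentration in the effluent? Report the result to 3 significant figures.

803 mg/L

At the limit, (Qr·Cr + Qe·Cₑ)/(Qr + Qe) = 130:
Cₑ = (76100·130 − 66000·27.00) / 10100 = 803.1 mg/L.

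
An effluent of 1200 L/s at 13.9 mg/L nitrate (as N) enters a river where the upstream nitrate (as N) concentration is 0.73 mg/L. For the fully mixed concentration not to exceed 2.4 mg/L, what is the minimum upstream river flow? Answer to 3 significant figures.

8260 L/s

Set C_mix = 2.4: (Q·0.7300 + 1200·13.90) / (Q + 1200) = 2.4
→ Q = 1200·(13.90 − 2.4)/(2.4 − 0.7300) = 8263 L/s.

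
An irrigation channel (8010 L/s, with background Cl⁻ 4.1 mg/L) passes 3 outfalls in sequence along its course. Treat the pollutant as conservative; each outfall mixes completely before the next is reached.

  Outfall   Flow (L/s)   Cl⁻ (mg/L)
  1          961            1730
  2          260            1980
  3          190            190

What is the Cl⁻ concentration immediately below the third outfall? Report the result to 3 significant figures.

Below outfall 1: Q → 8971 L/s, C = (8010·4.100 + 961.0·1730)/8971 = 189.0 mg/L.
Below outfall 2: Q → 9231 L/s, C = (8971·189.0 + 260.0·1980)/9231 = 239.4 mg/L.
Below outfall 3: Q → 9421 L/s, C = (9231·239.4 + 190.0·190.0)/9421 = 238.4 mg/L.

238 mg/L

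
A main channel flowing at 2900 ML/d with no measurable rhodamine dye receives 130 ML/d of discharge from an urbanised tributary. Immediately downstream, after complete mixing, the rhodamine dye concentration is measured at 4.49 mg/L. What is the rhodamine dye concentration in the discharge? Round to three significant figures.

Mass balance: 2900·0 + 130.0·Cₑ = 3030·4.490
→ Cₑ = (3030·4.490 − 2900·0) / 130.0 = 104.7 mg/L.

105 mg/L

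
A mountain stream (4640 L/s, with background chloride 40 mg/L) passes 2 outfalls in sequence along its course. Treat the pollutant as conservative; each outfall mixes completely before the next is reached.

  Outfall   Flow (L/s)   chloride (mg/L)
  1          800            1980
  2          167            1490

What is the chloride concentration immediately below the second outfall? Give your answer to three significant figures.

360 mg/L

Below outfall 1: Q → 5440 L/s, C = (4640·40.00 + 800.0·1980)/5440 = 325.3 mg/L.
Below outfall 2: Q → 5607 L/s, C = (5440·325.3 + 167.0·1490)/5607 = 360.0 mg/L.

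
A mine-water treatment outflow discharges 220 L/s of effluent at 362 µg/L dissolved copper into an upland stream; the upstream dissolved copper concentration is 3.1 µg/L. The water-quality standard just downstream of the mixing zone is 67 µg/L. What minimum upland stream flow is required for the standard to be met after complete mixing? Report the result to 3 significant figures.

Set C_mix = 67: (Q·3.100 + 220.0·362.0) / (Q + 220.0) = 67
→ Q = 220.0·(362.0 − 67)/(67 − 3.100) = 1016 L/s.

1020 L/s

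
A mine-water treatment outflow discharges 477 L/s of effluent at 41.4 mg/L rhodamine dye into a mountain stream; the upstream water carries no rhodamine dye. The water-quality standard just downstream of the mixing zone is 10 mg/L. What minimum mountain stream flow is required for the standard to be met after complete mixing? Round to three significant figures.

Set C_mix = 10: (Q·0 + 477.0·41.40) / (Q + 477.0) = 10
→ Q = 477.0·(41.40 − 10)/(10 − 0) = 1498 L/s.

1500 L/s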